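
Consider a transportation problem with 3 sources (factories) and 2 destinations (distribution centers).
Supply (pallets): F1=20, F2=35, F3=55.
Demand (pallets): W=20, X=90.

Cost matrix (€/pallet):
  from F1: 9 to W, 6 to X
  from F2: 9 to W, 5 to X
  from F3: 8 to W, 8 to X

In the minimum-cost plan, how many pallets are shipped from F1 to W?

Solving gives:
  F1→X: 20 × €6 = €120
  F2→X: 35 × €5 = €175
  F3→W: 20 × €8 = €160
  F3→X: 35 × €8 = €280
Total cost = €735.
The route F1→W is not used.

0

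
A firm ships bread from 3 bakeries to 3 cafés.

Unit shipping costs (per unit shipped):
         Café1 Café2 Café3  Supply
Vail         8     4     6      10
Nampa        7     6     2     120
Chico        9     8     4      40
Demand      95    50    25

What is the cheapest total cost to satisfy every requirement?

1075

An optimal shipping plan:
  Vail->Café2: 10 × 4 = 40
  Nampa->Café1: 55 × 7 = 385
  Nampa->Café2: 40 × 6 = 240
  Nampa->Café3: 25 × 2 = 50
  Chico->Café1: 40 × 9 = 360
Total = 40 + 385 + 240 + 50 + 360 = 1075.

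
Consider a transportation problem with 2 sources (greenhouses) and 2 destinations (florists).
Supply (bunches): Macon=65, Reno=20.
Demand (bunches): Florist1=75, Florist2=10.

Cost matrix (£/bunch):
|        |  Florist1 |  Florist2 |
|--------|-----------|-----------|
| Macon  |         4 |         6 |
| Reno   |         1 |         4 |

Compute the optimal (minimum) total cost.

Optimal allocation:
  Macon–Florist1: 55 bunches
  Macon–Florist2: 10 bunches
  Reno–Florist1: 20 bunches
Total cost = £300.

300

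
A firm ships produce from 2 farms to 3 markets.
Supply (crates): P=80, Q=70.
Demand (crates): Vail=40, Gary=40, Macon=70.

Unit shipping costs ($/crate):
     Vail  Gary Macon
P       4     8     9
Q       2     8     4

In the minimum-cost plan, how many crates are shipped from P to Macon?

Solving gives:
  P to Vail: 40 × $4 = $160
  P to Gary: 40 × $8 = $320
  Q to Macon: 70 × $4 = $280
Total cost = $760.
The route P→Macon is not used.

0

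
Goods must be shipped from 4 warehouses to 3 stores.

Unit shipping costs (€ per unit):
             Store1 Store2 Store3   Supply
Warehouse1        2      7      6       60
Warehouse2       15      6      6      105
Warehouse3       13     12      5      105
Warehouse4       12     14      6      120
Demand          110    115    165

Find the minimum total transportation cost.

2365

An optimal shipping plan:
  Warehouse1->Store1: 60 × €2 = €120
  Warehouse2->Store2: 105 × €6 = €630
  Warehouse3->Store2: 10 × €12 = €120
  Warehouse3->Store3: 95 × €5 = €475
  Warehouse4->Store1: 50 × €12 = €600
  Warehouse4->Store3: 70 × €6 = €420
Total = 120 + 630 + 120 + 475 + 600 + 420 = €2365.
(Supply check: Warehouse1 ships 60; Warehouse2 ships 105; Warehouse3 ships 105; Warehouse4 ships 120.)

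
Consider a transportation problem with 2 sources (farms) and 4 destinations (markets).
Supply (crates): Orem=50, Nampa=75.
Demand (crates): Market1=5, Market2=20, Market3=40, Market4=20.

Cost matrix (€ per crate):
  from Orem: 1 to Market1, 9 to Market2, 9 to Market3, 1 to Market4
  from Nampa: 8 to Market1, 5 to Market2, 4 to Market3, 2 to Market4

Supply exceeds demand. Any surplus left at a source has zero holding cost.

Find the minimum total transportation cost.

An optimal shipping plan:
  Orem–Market1: 5 × €1 = €5
  Orem–Market4: 20 × €1 = €20
  Nampa–Market2: 20 × €5 = €100
  Nampa–Market3: 40 × €4 = €160
Total = 5 + 20 + 100 + 160 = €285.

285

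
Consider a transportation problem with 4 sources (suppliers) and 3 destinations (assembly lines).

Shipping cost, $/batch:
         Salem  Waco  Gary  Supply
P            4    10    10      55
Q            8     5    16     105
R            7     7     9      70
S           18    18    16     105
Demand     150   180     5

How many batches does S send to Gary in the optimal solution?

Optimal shipments:
  P->Salem: 55 batches
  Q->Waco: 105 batches
  R->Salem: 70 batches
  S->Salem: 25 batches
  S->Waco: 75 batches
  S->Gary: 5 batches
Total cost = $3115.
So S→Gary carries 5 batches.

5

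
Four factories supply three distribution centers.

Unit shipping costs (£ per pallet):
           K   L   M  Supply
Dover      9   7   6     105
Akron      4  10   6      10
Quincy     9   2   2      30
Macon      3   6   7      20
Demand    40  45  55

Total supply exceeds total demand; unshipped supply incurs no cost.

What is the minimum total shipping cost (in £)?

An optimal shipping plan:
  Dover–K: 10 pallets
  Dover–L: 15 pallets
  Dover–M: 55 pallets
  Akron–K: 10 pallets
  Quincy–L: 30 pallets
  Macon–K: 20 pallets
Total cost = £685.
(Supply check: Dover ships 80; Akron ships 10; Quincy ships 30; Macon ships 20.)

685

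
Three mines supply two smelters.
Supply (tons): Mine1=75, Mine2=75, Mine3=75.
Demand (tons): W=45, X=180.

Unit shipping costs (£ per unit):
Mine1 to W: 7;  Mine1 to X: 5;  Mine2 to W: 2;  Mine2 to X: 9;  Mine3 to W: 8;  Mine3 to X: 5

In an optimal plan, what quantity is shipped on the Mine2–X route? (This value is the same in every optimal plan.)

The minimum-cost plan:
  Mine1->X: 75 × £5 = £375
  Mine2->W: 45 × £2 = £90
  Mine2->X: 30 × £9 = £270
  Mine3->X: 75 × £5 = £375
Total cost = £1110.
So Mine2→X carries 30 tons.

30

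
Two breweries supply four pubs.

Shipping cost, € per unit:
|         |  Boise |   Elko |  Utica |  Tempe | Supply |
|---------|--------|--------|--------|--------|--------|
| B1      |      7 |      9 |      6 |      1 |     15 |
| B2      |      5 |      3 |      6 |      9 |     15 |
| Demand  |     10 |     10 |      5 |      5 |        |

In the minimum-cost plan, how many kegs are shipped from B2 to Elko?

Optimal shipments:
  B1–Boise: 5 kegs
  B1–Utica: 5 kegs
  B1–Tempe: 5 kegs
  B2–Boise: 5 kegs
  B2–Elko: 10 kegs
Total cost = €125.
So B2→Elko carries 10 kegs.

10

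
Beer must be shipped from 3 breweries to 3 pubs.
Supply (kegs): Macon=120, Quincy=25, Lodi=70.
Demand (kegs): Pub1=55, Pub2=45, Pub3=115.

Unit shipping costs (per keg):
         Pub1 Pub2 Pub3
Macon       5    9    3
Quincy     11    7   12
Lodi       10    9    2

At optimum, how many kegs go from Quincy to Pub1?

0

The minimum-cost plan:
  Macon–Pub1: 55 × 5 = 275
  Macon–Pub2: 20 × 9 = 180
  Macon–Pub3: 45 × 3 = 135
  Quincy–Pub2: 25 × 7 = 175
  Lodi–Pub3: 70 × 2 = 140
Total cost = 905.
The route Quincy→Pub1 is not used.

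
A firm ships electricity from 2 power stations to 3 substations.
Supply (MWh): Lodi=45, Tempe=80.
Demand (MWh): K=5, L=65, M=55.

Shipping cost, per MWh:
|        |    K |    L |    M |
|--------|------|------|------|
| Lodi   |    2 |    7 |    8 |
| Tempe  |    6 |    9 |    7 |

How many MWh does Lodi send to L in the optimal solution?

40

Solving gives:
  Lodi->K: 5 × 2 = 10
  Lodi->L: 40 × 7 = 280
  Tempe->L: 25 × 9 = 225
  Tempe->M: 55 × 7 = 385
Total cost = 900.
So Lodi→L carries 40 MWh.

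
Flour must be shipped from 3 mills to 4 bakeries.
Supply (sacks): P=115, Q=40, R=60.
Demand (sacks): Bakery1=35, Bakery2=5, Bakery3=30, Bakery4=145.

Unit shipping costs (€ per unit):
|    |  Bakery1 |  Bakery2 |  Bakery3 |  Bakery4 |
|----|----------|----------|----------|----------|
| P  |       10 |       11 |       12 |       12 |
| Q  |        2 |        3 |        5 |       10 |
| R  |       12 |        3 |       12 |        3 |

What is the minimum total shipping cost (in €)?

One minimum-cost allocation:
  P to Bakery3: 30 × €12 = €360
  P to Bakery4: 85 × €12 = €1020
  Q to Bakery1: 35 × €2 = €70
  Q to Bakery2: 5 × €3 = €15
  R to Bakery4: 60 × €3 = €180
Total = 360 + 1020 + 70 + 15 + 180 = €1645.
(Supply check: P ships 115; Q ships 40; R ships 60.)

1645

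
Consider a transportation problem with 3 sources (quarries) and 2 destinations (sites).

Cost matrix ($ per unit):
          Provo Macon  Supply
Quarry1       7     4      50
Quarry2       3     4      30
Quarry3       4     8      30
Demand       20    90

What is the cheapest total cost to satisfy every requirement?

A cheapest plan:
  Quarry1 to Macon: 50 × $4 = $200
  Quarry2 to Macon: 30 × $4 = $120
  Quarry3 to Provo: 20 × $4 = $80
  Quarry3 to Macon: 10 × $8 = $80
Total = 200 + 120 + 80 + 80 = $480.

480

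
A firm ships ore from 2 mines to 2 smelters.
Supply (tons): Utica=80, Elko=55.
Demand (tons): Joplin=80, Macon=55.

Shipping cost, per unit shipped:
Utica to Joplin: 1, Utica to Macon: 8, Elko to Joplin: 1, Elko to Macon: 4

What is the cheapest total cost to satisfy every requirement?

300

One minimum-cost allocation:
  Utica→Joplin: 80 tons
  Elko→Macon: 55 tons
Total cost = 300.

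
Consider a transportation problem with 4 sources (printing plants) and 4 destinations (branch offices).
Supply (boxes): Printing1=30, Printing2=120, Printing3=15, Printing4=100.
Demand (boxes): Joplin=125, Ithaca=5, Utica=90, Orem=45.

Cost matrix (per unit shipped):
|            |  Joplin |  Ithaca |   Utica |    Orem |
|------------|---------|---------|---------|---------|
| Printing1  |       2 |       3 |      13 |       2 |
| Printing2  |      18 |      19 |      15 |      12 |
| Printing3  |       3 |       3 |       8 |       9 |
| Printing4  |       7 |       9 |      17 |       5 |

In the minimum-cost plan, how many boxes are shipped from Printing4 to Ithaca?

0

Solving gives:
  Printing1->Joplin: 30 boxes
  Printing2->Utica: 90 boxes
  Printing2->Orem: 30 boxes
  Printing3->Joplin: 10 boxes
  Printing3->Ithaca: 5 boxes
  Printing4->Joplin: 85 boxes
  Printing4->Orem: 15 boxes
Total cost = 2485.
The route Printing4→Ithaca is not used.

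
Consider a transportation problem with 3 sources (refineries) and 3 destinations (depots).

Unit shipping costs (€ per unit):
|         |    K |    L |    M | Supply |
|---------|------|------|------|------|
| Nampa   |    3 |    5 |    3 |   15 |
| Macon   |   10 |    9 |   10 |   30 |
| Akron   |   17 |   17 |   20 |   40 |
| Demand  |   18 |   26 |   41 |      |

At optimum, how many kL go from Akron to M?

0

The minimum-cost plan:
  Nampa–M: 15 × €3 = €45
  Macon–L: 4 × €9 = €36
  Macon–M: 26 × €10 = €260
  Akron–K: 18 × €17 = €306
  Akron–L: 22 × €17 = €374
Total cost = €1021.
The route Akron→M is not used.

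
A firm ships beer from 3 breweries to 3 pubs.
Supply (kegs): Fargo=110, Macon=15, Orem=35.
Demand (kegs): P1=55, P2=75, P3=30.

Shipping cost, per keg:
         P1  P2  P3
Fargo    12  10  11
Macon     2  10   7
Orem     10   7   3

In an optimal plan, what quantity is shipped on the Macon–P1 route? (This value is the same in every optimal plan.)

Solving gives:
  Fargo to P1: 40 × 12 = 480
  Fargo to P2: 70 × 10 = 700
  Macon to P1: 15 × 2 = 30
  Orem to P2: 5 × 7 = 35
  Orem to P3: 30 × 3 = 90
Total cost = 1335.
So Macon→P1 carries 15 kegs.

15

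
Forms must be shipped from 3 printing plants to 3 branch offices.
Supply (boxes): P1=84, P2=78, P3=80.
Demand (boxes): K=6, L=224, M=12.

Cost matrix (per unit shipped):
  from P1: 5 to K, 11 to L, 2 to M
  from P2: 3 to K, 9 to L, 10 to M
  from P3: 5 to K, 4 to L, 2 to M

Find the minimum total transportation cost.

A cheapest plan:
  P1→L: 72 × 11 = 792
  P1→M: 12 × 2 = 24
  P2→K: 6 × 3 = 18
  P2→L: 72 × 9 = 648
  P3→L: 80 × 4 = 320
Total = 792 + 24 + 18 + 648 + 320 = 1802.

1802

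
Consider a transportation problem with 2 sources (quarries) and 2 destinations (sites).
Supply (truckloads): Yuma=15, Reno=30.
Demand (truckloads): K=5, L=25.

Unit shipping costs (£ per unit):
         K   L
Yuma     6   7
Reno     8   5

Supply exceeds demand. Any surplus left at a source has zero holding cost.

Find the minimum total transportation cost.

A cheapest plan:
  Yuma to K: 5 × £6 = £30
  Reno to L: 25 × £5 = £125
Total = 30 + 125 = £155.
(Supply check: Yuma ships 5; Reno ships 25.)

155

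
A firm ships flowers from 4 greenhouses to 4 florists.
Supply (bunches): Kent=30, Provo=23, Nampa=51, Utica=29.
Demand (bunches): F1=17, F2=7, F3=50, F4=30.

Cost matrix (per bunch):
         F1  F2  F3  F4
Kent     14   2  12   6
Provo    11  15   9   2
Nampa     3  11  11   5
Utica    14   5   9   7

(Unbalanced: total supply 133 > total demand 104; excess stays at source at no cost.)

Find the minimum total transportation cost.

Optimal allocation:
  Kent→F2: 7 × 2 = 14
  Provo→F4: 23 × 2 = 46
  Nampa→F1: 17 × 3 = 51
  Nampa→F3: 21 × 11 = 231
  Nampa→F4: 7 × 5 = 35
  Utica→F3: 29 × 9 = 261
Total = 14 + 46 + 51 + 231 + 35 + 261 = 638.
(Supply check: Kent ships 7; Provo ships 23; Nampa ships 45; Utica ships 29.)

638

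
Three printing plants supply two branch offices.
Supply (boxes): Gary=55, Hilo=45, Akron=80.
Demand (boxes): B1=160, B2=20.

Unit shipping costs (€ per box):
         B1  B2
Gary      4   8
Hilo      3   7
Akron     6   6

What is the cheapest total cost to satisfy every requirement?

One minimum-cost allocation:
  Gary→B1: 55 × €4 = €220
  Hilo→B1: 45 × €3 = €135
  Akron→B1: 60 × €6 = €360
  Akron→B2: 20 × €6 = €120
Total = 220 + 135 + 360 + 120 = €835.
(Supply check: Gary ships 55; Hilo ships 45; Akron ships 80.)

835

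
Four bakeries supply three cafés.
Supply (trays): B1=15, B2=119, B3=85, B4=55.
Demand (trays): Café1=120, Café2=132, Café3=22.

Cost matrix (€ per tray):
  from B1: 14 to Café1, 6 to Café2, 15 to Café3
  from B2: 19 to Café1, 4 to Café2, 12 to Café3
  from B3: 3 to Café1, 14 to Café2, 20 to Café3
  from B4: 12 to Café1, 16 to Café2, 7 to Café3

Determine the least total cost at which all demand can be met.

1387

One minimum-cost allocation:
  B1 to Café1: 2 × €14 = €28
  B1 to Café2: 13 × €6 = €78
  B2 to Café2: 119 × €4 = €476
  B3 to Café1: 85 × €3 = €255
  B4 to Café1: 33 × €12 = €396
  B4 to Café3: 22 × €7 = €154
Total = 28 + 78 + 476 + 255 + 396 + 154 = €1387.
(Supply check: B1 ships 15; B2 ships 119; B3 ships 85; B4 ships 55.)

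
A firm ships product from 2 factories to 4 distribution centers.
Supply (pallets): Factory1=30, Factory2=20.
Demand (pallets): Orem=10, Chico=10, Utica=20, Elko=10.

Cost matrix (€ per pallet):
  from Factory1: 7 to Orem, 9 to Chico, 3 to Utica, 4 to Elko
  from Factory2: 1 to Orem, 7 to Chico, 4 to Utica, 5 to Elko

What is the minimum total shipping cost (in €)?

Optimal allocation:
  Factory1->Utica: 20 × €3 = €60
  Factory1->Elko: 10 × €4 = €40
  Factory2->Orem: 10 × €1 = €10
  Factory2->Chico: 10 × €7 = €70
Total = 60 + 40 + 10 + 70 = €180.

180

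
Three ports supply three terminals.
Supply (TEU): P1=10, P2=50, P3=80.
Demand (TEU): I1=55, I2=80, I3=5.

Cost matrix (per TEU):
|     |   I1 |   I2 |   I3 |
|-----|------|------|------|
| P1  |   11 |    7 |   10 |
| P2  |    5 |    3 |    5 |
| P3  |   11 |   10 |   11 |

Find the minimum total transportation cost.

A cheapest plan:
  P1 to I2: 10 × 7 = 70
  P2 to I2: 50 × 3 = 150
  P3 to I1: 55 × 11 = 605
  P3 to I2: 20 × 10 = 200
  P3 to I3: 5 × 11 = 55
Total = 70 + 150 + 605 + 200 + 55 = 1080.

1080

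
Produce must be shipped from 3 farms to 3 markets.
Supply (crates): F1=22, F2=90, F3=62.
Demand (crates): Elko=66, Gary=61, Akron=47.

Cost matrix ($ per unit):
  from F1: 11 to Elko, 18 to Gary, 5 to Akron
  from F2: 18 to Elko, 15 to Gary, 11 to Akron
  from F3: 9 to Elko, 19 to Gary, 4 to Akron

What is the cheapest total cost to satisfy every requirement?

1926

One minimum-cost allocation:
  F1 to Elko: 4 × $11 = $44
  F1 to Akron: 18 × $5 = $90
  F2 to Gary: 61 × $15 = $915
  F2 to Akron: 29 × $11 = $319
  F3 to Elko: 62 × $9 = $558
Total = 44 + 90 + 915 + 319 + 558 = $1926.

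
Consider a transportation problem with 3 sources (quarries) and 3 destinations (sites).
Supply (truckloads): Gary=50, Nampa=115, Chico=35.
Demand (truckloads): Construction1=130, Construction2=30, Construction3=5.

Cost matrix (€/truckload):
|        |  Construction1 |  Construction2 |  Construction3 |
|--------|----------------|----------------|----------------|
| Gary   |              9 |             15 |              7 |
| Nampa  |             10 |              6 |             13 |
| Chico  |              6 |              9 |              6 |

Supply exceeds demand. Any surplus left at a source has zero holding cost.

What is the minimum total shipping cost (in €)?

Optimal allocation:
  Gary to Construction1: 45 × €9 = €405
  Gary to Construction3: 5 × €7 = €35
  Nampa to Construction1: 50 × €10 = €500
  Nampa to Construction2: 30 × €6 = €180
  Chico to Construction1: 35 × €6 = €210
Total = 405 + 35 + 500 + 180 + 210 = €1330.
(Supply check: Gary ships 50; Nampa ships 80; Chico ships 35.)

1330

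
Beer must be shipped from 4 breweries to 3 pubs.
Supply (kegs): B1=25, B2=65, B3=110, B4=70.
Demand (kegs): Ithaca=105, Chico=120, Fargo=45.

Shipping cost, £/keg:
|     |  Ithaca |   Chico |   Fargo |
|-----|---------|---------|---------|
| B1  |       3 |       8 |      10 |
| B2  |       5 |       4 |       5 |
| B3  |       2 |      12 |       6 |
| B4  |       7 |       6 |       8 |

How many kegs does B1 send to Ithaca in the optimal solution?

25

Solving gives:
  B1 to Ithaca: 25 × £3 = £75
  B2 to Chico: 50 × £4 = £200
  B2 to Fargo: 15 × £5 = £75
  B3 to Ithaca: 80 × £2 = £160
  B3 to Fargo: 30 × £6 = £180
  B4 to Chico: 70 × £6 = £420
Total cost = £1110.
So B1→Ithaca carries 25 kegs.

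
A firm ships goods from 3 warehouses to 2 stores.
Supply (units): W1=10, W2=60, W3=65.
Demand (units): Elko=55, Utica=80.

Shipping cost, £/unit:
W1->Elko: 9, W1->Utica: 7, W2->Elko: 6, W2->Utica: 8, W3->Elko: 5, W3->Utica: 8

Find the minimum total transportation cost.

Optimal allocation:
  W1 to Utica: 10 × £7 = £70
  W2 to Utica: 60 × £8 = £480
  W3 to Elko: 55 × £5 = £275
  W3 to Utica: 10 × £8 = £80
Total = 70 + 480 + 275 + 80 = £905.

905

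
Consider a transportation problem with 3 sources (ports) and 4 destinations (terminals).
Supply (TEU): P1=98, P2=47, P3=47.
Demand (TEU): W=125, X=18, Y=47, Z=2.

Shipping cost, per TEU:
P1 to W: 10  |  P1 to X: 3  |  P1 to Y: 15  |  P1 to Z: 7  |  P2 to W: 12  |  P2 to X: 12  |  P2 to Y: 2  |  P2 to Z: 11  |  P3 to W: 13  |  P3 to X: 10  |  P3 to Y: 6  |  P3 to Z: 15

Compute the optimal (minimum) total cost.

1553

A cheapest plan:
  P1–W: 78 × 10 = 780
  P1–X: 18 × 3 = 54
  P1–Z: 2 × 7 = 14
  P2–Y: 47 × 2 = 94
  P3–W: 47 × 13 = 611
Total = 780 + 54 + 14 + 94 + 611 = 1553.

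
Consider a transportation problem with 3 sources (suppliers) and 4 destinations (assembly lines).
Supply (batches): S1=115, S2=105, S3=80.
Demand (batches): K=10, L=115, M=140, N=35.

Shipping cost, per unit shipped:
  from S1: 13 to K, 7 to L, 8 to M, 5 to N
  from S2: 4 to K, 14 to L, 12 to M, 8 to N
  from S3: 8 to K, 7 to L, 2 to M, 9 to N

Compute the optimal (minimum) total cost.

2005

One minimum-cost allocation:
  S1 to L: 115 × 7 = 805
  S2 to K: 10 × 4 = 40
  S2 to M: 60 × 12 = 720
  S2 to N: 35 × 8 = 280
  S3 to M: 80 × 2 = 160
Total = 805 + 40 + 720 + 280 + 160 = 2005.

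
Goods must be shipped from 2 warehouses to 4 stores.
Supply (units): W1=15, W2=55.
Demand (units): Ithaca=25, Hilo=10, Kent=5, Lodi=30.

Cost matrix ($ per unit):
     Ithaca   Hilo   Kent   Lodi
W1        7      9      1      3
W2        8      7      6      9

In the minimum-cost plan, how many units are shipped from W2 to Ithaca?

The minimum-cost plan:
  W1 to Lodi: 15 × $3 = $45
  W2 to Ithaca: 25 × $8 = $200
  W2 to Hilo: 10 × $7 = $70
  W2 to Kent: 5 × $6 = $30
  W2 to Lodi: 15 × $9 = $135
Total cost = $480.
So W2→Ithaca carries 25 units.

25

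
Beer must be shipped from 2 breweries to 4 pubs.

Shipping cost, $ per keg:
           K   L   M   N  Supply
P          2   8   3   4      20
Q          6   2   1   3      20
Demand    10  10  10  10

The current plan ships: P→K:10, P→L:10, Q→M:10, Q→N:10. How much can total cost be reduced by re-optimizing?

Current plan cost = 10·2 + 10·8 + 10·1 + 10·3 = $140.
Optimal plan:
  P→K: 10 × $2 = $20
  P→N: 10 × $4 = $40
  Q→L: 10 × $2 = $20
  Q→M: 10 × $1 = $10
Optimal cost = $90.
Saving = 140 − 90 = $50.

50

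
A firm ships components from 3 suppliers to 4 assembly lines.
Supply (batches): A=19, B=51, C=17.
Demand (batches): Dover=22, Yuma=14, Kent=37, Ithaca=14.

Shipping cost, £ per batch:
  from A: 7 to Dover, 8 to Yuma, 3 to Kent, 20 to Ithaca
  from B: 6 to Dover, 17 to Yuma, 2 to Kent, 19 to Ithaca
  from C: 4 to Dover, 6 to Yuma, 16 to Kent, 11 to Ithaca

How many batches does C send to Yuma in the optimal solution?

0

Solving gives:
  A–Yuma: 14 × £8 = £112
  A–Kent: 5 × £3 = £15
  B–Dover: 19 × £6 = £114
  B–Kent: 32 × £2 = £64
  C–Dover: 3 × £4 = £12
  C–Ithaca: 14 × £11 = £154
Total cost = £471.
The route C→Yuma is not used.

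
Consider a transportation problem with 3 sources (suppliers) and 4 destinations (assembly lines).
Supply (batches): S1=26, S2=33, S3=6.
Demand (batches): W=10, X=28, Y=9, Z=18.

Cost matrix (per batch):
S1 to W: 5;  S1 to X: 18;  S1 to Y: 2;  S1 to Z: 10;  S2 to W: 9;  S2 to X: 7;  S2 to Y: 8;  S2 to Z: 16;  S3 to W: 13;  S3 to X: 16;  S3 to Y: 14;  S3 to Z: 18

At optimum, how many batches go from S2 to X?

28

The minimum-cost plan:
  S1->Y: 9 × 2 = 18
  S1->Z: 17 × 10 = 170
  S2->W: 5 × 9 = 45
  S2->X: 28 × 7 = 196
  S3->W: 5 × 13 = 65
  S3->Z: 1 × 18 = 18
Total cost = 512.
So S2→X carries 28 batches.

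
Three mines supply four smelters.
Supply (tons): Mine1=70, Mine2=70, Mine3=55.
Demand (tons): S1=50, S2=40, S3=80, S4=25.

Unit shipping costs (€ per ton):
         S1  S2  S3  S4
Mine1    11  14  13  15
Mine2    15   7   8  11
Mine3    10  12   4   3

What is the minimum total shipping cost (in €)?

1525

A cheapest plan:
  Mine1→S1: 50 × €11 = €550
  Mine1→S3: 20 × €13 = €260
  Mine2→S2: 40 × €7 = €280
  Mine2→S3: 30 × €8 = €240
  Mine3→S3: 30 × €4 = €120
  Mine3→S4: 25 × €3 = €75
Total = 550 + 260 + 280 + 240 + 120 + 75 = €1525.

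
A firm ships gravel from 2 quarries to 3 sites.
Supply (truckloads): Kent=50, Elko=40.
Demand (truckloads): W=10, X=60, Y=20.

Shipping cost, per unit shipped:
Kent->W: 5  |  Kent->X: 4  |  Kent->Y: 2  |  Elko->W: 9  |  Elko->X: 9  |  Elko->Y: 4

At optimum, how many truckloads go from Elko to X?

Optimal shipments:
  Kent–X: 50 × 4 = 200
  Elko–W: 10 × 9 = 90
  Elko–X: 10 × 9 = 90
  Elko–Y: 20 × 4 = 80
Total cost = 460.
So Elko→X carries 10 truckloads.

10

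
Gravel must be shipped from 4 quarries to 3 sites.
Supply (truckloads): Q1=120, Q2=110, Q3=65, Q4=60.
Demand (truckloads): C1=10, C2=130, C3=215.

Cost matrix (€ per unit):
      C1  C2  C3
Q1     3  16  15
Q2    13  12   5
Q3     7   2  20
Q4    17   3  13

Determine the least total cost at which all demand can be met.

Optimal allocation:
  Q1->C1: 10 × €3 = €30
  Q1->C2: 5 × €16 = €80
  Q1->C3: 105 × €15 = €1575
  Q2->C3: 110 × €5 = €550
  Q3->C2: 65 × €2 = €130
  Q4->C2: 60 × €3 = €180
Total = 30 + 80 + 1575 + 550 + 130 + 180 = €2545.
(Supply check: Q1 ships 120; Q2 ships 110; Q3 ships 65; Q4 ships 60.)

2545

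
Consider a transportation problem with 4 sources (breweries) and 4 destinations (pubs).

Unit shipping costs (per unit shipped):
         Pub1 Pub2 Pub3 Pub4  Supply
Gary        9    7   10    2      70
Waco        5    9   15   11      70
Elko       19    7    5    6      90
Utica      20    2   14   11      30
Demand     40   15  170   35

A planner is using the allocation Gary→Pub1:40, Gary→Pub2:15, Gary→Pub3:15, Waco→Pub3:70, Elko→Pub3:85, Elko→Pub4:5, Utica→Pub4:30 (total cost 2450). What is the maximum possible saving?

690

Current plan cost = 40·9 + 15·7 + 15·10 + 70·15 + 85·5 + 5·6 + 30·11 = 2450.
Optimal plan:
  Gary–Pub3: 35 × 10 = 350
  Gary–Pub4: 35 × 2 = 70
  Waco–Pub1: 40 × 5 = 200
  Waco–Pub3: 30 × 15 = 450
  Elko–Pub3: 90 × 5 = 450
  Utica–Pub2: 15 × 2 = 30
  Utica–Pub3: 15 × 14 = 210
Optimal cost = 1760.
Saving = 2450 − 1760 = 690.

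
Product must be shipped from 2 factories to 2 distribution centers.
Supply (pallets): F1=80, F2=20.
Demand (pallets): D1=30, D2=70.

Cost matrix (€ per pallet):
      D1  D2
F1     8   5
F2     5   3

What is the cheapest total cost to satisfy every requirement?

Optimal allocation:
  F1 to D1: 10 × €8 = €80
  F1 to D2: 70 × €5 = €350
  F2 to D1: 20 × €5 = €100
Total = 80 + 350 + 100 = €530.

530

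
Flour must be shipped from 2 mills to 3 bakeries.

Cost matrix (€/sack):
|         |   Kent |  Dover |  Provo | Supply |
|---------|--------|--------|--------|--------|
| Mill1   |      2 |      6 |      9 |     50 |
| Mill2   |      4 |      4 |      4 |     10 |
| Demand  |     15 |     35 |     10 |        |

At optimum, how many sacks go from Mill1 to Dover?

Solving gives:
  Mill1→Kent: 15 × €2 = €30
  Mill1→Dover: 35 × €6 = €210
  Mill2→Provo: 10 × €4 = €40
Total cost = €280.
So Mill1→Dover carries 35 sacks.

35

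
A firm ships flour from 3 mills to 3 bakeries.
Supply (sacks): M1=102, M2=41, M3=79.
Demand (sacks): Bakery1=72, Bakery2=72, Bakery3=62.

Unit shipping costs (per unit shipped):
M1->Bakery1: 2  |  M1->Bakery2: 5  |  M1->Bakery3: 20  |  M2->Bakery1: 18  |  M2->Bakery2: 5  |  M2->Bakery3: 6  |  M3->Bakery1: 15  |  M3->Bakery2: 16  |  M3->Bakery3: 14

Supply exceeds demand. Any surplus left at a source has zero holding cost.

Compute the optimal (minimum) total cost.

1383

Optimal allocation:
  M1→Bakery1: 72 sacks
  M1→Bakery2: 30 sacks
  M2→Bakery2: 41 sacks
  M3→Bakery2: 1 sacks
  M3→Bakery3: 62 sacks
Total cost = 1383.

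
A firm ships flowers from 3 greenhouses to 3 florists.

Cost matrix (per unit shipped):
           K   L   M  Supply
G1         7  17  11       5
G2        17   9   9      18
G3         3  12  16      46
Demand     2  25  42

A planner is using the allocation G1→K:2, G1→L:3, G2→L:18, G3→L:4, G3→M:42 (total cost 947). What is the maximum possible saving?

Current plan cost = 2·7 + 3·17 + 18·9 + 4·12 + 42·16 = 947.
Optimal plan:
  G1 to M: 5 × 11 = 55
  G2 to M: 18 × 9 = 162
  G3 to K: 2 × 3 = 6
  G3 to L: 25 × 12 = 300
  G3 to M: 19 × 16 = 304
Optimal cost = 827.
Saving = 947 − 827 = 120.

120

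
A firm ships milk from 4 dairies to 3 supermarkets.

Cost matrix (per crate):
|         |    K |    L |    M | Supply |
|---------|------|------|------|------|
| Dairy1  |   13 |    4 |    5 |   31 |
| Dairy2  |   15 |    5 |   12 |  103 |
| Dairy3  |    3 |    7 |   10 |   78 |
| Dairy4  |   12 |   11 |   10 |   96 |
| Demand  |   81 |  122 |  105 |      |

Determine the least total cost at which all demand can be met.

An optimal shipping plan:
  Dairy1→L: 19 × 4 = 76
  Dairy1→M: 12 × 5 = 60
  Dairy2→L: 103 × 5 = 515
  Dairy3→K: 78 × 3 = 234
  Dairy4→K: 3 × 12 = 36
  Dairy4→M: 93 × 10 = 930
Total = 76 + 60 + 515 + 234 + 36 + 930 = 1851.
(Supply check: Dairy1 ships 31; Dairy2 ships 103; Dairy3 ships 78; Dairy4 ships 96.)

1851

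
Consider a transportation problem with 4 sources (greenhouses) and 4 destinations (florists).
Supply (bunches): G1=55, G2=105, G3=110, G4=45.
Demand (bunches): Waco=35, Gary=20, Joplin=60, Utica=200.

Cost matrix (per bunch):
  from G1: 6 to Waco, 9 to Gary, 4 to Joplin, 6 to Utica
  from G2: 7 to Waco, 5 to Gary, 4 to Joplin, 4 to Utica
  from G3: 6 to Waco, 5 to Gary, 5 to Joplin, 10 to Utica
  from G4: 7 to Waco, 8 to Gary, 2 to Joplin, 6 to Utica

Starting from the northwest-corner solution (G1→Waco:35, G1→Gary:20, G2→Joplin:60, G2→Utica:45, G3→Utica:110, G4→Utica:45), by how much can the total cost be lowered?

595

Current plan cost = 35·6 + 20·9 + 60·4 + 45·4 + 110·10 + 45·6 = 2180.
Optimal plan:
  G1–Utica: 55 × 6 = 330
  G2–Utica: 105 × 4 = 420
  G3–Waco: 35 × 6 = 210
  G3–Gary: 20 × 5 = 100
  G3–Joplin: 55 × 5 = 275
  G4–Joplin: 5 × 2 = 10
  G4–Utica: 40 × 6 = 240
Optimal cost = 1585.
Saving = 2180 − 1585 = 595.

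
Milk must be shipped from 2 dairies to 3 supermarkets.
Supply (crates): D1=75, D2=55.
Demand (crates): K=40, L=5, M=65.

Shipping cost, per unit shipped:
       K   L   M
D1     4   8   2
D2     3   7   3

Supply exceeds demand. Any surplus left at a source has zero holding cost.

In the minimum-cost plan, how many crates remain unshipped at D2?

10

An optimal plan:
  D1 to M: 65 × 2 = 130
  D2 to K: 40 × 3 = 120
  D2 to L: 5 × 7 = 35
Total cost = 285.
D2 ships 45 of its 55, leaving 10.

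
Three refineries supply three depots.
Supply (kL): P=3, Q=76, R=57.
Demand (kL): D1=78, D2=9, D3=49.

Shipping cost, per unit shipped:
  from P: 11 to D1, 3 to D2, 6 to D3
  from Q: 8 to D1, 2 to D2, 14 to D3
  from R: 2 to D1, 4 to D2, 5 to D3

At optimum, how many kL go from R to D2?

0

The minimum-cost plan:
  P->D3: 3 × 6 = 18
  Q->D1: 67 × 8 = 536
  Q->D2: 9 × 2 = 18
  R->D1: 11 × 2 = 22
  R->D3: 46 × 5 = 230
Total cost = 824.
The route R→D2 is not used.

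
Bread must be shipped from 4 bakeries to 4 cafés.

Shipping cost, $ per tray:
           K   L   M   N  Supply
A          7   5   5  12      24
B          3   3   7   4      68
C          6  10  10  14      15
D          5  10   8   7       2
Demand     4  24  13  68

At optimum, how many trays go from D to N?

2

The minimum-cost plan:
  A->L: 22 trays
  A->M: 2 trays
  B->L: 2 trays
  B->N: 66 trays
  C->K: 4 trays
  C->M: 11 trays
  D->N: 2 trays
Total cost = $538.
So D→N carries 2 trays.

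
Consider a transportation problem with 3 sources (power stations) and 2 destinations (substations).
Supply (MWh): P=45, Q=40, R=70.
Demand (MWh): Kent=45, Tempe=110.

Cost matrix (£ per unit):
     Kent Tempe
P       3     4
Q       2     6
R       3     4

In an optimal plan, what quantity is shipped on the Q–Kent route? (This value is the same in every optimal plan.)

40

Optimal shipments:
  P to Tempe: 45 × £4 = £180
  Q to Kent: 40 × £2 = £80
  R to Kent: 5 × £3 = £15
  R to Tempe: 65 × £4 = £260
Total cost = £535.
So Q→Kent carries 40 MWh.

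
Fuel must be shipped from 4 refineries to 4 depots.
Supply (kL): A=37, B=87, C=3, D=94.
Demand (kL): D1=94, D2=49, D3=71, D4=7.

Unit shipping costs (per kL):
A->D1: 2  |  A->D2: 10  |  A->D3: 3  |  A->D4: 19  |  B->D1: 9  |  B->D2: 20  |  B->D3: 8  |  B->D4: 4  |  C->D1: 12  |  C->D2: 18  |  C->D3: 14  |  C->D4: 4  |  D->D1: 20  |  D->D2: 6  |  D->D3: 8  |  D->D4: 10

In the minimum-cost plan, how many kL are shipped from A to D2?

0

Optimal shipments:
  A→D1: 37 × 2 = 74
  B→D1: 57 × 9 = 513
  B→D3: 26 × 8 = 208
  B→D4: 4 × 4 = 16
  C→D4: 3 × 4 = 12
  D→D2: 49 × 6 = 294
  D→D3: 45 × 8 = 360
Total cost = 1477.
The route A→D2 is not used.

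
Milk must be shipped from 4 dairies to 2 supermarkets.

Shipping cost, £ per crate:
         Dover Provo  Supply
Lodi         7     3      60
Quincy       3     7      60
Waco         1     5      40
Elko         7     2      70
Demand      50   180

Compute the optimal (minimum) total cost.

740

Optimal allocation:
  Lodi→Provo: 60 × £3 = £180
  Quincy→Dover: 50 × £3 = £150
  Quincy→Provo: 10 × £7 = £70
  Waco→Provo: 40 × £5 = £200
  Elko→Provo: 70 × £2 = £140
Total = 180 + 150 + 70 + 200 + 140 = £740.
(Supply check: Lodi ships 60; Quincy ships 60; Waco ships 40; Elko ships 70.)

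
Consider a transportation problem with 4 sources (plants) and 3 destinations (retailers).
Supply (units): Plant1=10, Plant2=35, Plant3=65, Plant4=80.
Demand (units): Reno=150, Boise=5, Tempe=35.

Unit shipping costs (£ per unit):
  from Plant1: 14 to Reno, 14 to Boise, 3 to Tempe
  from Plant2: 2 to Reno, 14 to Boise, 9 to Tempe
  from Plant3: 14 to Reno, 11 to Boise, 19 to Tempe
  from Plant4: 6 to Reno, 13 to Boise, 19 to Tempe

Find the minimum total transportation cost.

One minimum-cost allocation:
  Plant1 to Tempe: 10 × £3 = £30
  Plant2 to Reno: 35 × £2 = £70
  Plant3 to Reno: 35 × £14 = £490
  Plant3 to Boise: 5 × £11 = £55
  Plant3 to Tempe: 25 × £19 = £475
  Plant4 to Reno: 80 × £6 = £480
Total = 30 + 70 + 490 + 55 + 475 + 480 = £1600.

1600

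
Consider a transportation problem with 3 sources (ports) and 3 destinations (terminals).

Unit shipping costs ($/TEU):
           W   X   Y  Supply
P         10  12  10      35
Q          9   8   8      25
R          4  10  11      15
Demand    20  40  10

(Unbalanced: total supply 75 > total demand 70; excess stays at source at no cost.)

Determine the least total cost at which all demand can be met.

590

One minimum-cost allocation:
  P–W: 5 TEU
  P–X: 15 TEU
  P–Y: 10 TEU
  Q–X: 25 TEU
  R–W: 15 TEU
Total cost = $590.
(Supply check: P ships 30; Q ships 25; R ships 15.)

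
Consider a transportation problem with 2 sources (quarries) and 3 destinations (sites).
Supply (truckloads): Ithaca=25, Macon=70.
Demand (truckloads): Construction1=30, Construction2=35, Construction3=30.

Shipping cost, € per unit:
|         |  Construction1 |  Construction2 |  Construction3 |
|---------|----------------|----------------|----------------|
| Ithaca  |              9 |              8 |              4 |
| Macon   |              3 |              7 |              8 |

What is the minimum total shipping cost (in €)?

475

An optimal shipping plan:
  Ithaca->Construction3: 25 truckloads
  Macon->Construction1: 30 truckloads
  Macon->Construction2: 35 truckloads
  Macon->Construction3: 5 truckloads
Total cost = €475.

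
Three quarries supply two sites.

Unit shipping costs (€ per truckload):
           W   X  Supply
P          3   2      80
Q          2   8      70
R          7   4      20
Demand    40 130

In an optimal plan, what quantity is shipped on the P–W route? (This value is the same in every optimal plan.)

0

Optimal shipments:
  P->X: 80 × €2 = €160
  Q->W: 40 × €2 = €80
  Q->X: 30 × €8 = €240
  R->X: 20 × €4 = €80
Total cost = €560.
The route P→W is not used.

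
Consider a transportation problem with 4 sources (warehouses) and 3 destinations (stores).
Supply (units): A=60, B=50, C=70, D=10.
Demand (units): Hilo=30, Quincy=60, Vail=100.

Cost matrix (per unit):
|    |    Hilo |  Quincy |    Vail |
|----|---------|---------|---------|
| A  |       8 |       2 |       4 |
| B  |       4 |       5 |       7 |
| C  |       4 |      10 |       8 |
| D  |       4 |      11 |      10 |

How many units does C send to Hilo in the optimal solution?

Optimal shipments:
  A to Quincy: 60 × 2 = 120
  B to Vail: 50 × 7 = 350
  C to Hilo: 20 × 4 = 80
  C to Vail: 50 × 8 = 400
  D to Hilo: 10 × 4 = 40
Total cost = 990.
So C→Hilo carries 20 units.

20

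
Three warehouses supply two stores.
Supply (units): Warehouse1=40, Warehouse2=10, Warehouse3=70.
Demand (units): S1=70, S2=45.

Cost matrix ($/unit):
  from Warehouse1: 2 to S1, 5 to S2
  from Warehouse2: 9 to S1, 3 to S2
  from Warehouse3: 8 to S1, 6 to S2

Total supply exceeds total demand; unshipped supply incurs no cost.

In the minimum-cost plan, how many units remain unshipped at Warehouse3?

An optimal plan:
  Warehouse1->S1: 40 units
  Warehouse2->S2: 10 units
  Warehouse3->S1: 30 units
  Warehouse3->S2: 35 units
Total cost = $560.
Warehouse3 ships 65 of its 70, leaving 5.

5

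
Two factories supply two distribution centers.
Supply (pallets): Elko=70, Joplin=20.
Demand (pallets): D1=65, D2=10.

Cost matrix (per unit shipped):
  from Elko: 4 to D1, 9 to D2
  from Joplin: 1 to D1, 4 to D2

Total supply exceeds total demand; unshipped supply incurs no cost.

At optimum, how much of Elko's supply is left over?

An optimal plan:
  Elko->D1: 55 pallets
  Joplin->D1: 10 pallets
  Joplin->D2: 10 pallets
Total cost = 270.
Elko ships 55 of its 70, leaving 15.

15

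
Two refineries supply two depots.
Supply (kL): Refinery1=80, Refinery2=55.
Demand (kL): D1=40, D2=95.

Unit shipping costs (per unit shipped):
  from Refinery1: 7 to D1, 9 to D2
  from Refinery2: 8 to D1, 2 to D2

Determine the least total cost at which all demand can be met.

An optimal shipping plan:
  Refinery1→D1: 40 × 7 = 280
  Refinery1→D2: 40 × 9 = 360
  Refinery2→D2: 55 × 2 = 110
Total = 280 + 360 + 110 = 750.

750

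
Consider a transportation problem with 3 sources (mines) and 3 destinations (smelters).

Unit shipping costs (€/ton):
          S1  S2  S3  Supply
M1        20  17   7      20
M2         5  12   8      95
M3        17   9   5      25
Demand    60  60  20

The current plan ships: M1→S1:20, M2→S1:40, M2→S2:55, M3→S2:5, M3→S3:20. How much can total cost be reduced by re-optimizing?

Current plan cost = 20·20 + 40·5 + 55·12 + 5·9 + 20·5 = €1405.
Optimal plan:
  M1–S3: 20 × €7 = €140
  M2–S1: 60 × €5 = €300
  M2–S2: 35 × €12 = €420
  M3–S2: 25 × €9 = €225
Optimal cost = €1085.
Saving = 1405 − 1085 = €320.

320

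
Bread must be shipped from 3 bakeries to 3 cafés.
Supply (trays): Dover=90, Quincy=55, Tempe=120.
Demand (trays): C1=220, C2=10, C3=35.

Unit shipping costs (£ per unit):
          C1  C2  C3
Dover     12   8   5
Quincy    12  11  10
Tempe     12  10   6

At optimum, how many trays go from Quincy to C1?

Optimal shipments:
  Dover to C1: 45 × £12 = £540
  Dover to C2: 10 × £8 = £80
  Dover to C3: 35 × £5 = £175
  Quincy to C1: 55 × £12 = £660
  Tempe to C1: 120 × £12 = £1440
Total cost = £2895.
So Quincy→C1 carries 55 trays.

55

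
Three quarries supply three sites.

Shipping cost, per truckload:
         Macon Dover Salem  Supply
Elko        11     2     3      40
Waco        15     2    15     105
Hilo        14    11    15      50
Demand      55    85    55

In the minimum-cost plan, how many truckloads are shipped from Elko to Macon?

0

Solving gives:
  Elko–Salem: 40 × 3 = 120
  Waco–Macon: 5 × 15 = 75
  Waco–Dover: 85 × 2 = 170
  Waco–Salem: 15 × 15 = 225
  Hilo–Macon: 50 × 14 = 700
Total cost = 1290.
The route Elko→Macon is not used.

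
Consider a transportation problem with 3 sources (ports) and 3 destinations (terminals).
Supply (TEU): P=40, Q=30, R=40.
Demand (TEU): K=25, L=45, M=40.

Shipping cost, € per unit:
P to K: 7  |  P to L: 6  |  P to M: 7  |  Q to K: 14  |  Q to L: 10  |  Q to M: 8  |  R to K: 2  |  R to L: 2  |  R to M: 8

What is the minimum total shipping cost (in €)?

An optimal shipping plan:
  P–L: 30 × €6 = €180
  P–M: 10 × €7 = €70
  Q–M: 30 × €8 = €240
  R–K: 25 × €2 = €50
  R–L: 15 × €2 = €30
Total = 180 + 70 + 240 + 50 + 30 = €570.

570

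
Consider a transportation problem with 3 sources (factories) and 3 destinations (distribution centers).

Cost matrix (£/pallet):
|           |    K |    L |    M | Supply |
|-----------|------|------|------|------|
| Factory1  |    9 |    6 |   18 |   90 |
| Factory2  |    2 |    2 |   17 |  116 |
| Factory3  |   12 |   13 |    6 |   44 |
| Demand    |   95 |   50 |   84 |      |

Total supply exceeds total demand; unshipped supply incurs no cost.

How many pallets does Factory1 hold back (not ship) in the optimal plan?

Minimum-cost shipments:
  Factory1->L: 29 × £6 = £174
  Factory1->M: 40 × £18 = £720
  Factory2->K: 95 × £2 = £190
  Factory2->L: 21 × £2 = £42
  Factory3->M: 44 × £6 = £264
Total cost = £1390.
Factory1 ships 69 of its 90, leaving 21.

21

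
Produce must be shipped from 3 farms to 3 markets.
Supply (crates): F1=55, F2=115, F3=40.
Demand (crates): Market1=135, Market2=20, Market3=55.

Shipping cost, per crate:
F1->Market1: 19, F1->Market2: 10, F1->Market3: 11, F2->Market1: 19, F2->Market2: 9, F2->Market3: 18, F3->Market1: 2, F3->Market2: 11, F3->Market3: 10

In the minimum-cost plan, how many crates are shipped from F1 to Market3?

55

Optimal shipments:
  F1–Market3: 55 × 11 = 605
  F2–Market1: 95 × 19 = 1805
  F2–Market2: 20 × 9 = 180
  F3–Market1: 40 × 2 = 80
Total cost = 2670.
So F1→Market3 carries 55 crates.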